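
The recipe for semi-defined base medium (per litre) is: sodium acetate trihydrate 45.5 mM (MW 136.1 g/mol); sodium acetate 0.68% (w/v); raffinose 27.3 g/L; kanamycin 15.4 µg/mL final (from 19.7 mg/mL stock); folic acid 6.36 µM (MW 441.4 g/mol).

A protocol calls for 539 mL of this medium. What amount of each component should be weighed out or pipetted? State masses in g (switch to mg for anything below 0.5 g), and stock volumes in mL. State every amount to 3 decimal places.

sodium acetate trihydrate 3.338 g; sodium acetate 3.665 g; raffinose 14.715 g; kanamycin 0.421 mL; folic acid 1.513 mg

Working volume: 539 mL = 0.539 L.
sodium acetate trihydrate: 45.5 mmol/L × 136.1 g/mol × 0.539 L ÷ 1000 = 3.338 g
sodium acetate: 0.68 g per 100 mL × 539 mL ÷ 100 = 3.665 g
raffinose: 27.3 g/L × 0.539 L = 14.715 g
kanamycin: V = C2·V2/C1 = 15.4 µg/mL × 539 mL ÷ 19700 µg/mL = 0.421 mL
folic acid: 6.36 µmol/L × 441.4 g/mol × 0.539 L ÷ 1000 = 1.513 mg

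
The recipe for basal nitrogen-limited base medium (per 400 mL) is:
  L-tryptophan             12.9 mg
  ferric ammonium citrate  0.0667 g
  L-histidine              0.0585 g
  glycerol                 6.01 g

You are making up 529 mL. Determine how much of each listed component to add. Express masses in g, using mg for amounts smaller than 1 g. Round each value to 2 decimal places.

L-tryptophan 17.06 mg; ferric ammonium citrate 88.21 mg; L-histidine 77.37 mg; glycerol 7.95 g

Scale factor = 529 mL / 400 mL = 1.3225.
L-tryptophan: 12.9 mg × (529 mL / 400 mL) = 17.06 mg
ferric ammonium citrate: 0.0667 g × (529 mL / 400 mL) = 0.0882107 g = 88.21 mg
L-histidine: 0.0585 g × (529 mL / 400 mL) = 0.0773663 g = 77.37 mg
glycerol: 6.01 g × (529 mL / 400 mL) = 7.95 g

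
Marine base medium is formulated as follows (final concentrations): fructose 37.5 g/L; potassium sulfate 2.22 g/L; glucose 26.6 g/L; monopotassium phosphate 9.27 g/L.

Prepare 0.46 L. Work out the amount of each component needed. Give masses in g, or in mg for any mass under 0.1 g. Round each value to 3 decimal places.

Working volume: 0.46 L.
fructose: 37.5 g/L × 0.46 L = 17.250 g
potassium sulfate: 2.22 g/L × 0.46 L = 1.021 g
glucose: 26.6 g/L × 0.46 L = 12.236 g
monopotassium phosphate: 9.27 g/L × 0.46 L = 4.264 g

fructose 17.250 g; potassium sulfate 1.021 g; glucose 12.236 g; monopotassium phosphate 4.264 g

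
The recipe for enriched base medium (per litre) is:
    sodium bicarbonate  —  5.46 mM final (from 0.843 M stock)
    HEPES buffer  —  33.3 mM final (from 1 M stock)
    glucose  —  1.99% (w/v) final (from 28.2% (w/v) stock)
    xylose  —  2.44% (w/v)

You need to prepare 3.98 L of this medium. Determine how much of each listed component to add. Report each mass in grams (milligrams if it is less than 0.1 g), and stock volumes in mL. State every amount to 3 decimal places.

sodium bicarbonate 25.778 mL; HEPES buffer 132.534 mL; glucose 280.858 mL; xylose 97.112 g

Scale factor relative to 1 L: 3.98.
sodium bicarbonate: V = C2·V2/C1 = 5.46 mM × 3980 mL ÷ 843 mM = 25.778 mL
HEPES buffer: V = C2·V2/C1 = 33.3 mM × 3980 mL ÷ 1000 mM = 132.534 mL
glucose: C1V1 = C2V2 → 1.99% ÷ 28.2% × 3980 mL = 280.858 mL
xylose: 2.44% w/v = 24.4 g/L → 24.4 × 3.98 L = 97.112 g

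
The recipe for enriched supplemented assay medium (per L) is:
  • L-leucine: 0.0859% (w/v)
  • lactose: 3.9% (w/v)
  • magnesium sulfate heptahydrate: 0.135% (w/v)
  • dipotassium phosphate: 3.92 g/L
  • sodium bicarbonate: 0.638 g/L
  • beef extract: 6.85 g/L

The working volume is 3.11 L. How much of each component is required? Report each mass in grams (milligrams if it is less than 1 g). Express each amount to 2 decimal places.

Scale factor relative to 1 L: 3.11.
L-leucine: 0.0859% w/v = 0.859 g/L → 0.859 × 3.11 L = 2.67 g
lactose: 3.9% w/v = 39 g/L → 39 × 3.11 L = 121.29 g
magnesium sulfate heptahydrate: 0.135 g per 100 mL × 3110 mL ÷ 100 = 4.20 g
dipotassium phosphate: 3.92 g/L × 3.11 L = 12.19 g
sodium bicarbonate: 0.638 g/L × 3.11 L = 1.98 g
beef extract: 6.85 g/L × 3.11 L = 21.30 g

L-leucine 2.67 g; lactose 121.29 g; magnesium sulfate heptahydrate 4.20 g; dipotassium phosphate 12.19 g; sodium bicarbonate 1.98 g; beef extract 21.30 g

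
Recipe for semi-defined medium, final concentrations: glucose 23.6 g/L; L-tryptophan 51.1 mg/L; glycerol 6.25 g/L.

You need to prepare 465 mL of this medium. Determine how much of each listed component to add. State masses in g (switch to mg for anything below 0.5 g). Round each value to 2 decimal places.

Working volume: 465 mL = 0.465 L.
glucose: 23.6 g/L × 0.465 L = 10.97 g
L-tryptophan: 51.1 mg/L × 0.465 L = 23.76 mg
glycerol: 6.25 g/L × 0.465 L = 2.91 g

glucose 10.97 g; L-tryptophan 23.76 mg; glycerol 2.91 g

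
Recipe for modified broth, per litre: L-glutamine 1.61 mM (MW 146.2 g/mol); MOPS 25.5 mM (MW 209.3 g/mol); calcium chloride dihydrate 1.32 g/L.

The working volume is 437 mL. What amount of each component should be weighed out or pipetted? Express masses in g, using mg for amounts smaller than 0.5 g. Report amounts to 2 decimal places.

L-glutamine 102.86 mg; MOPS 2.33 g; calcium chloride dihydrate 0.58 g

Target volume = 437 mL = 0.437 L.
L-glutamine: 1.61 mmol/L × 146.2 mg/mmol × 0.437 L = 102.86 mg
MOPS: 25.5 mmol/L × 209.3 g/mol × 0.437 L ÷ 1000 = 2.33 g
calcium chloride dihydrate: 1.32 g/L × 0.437 L = 0.58 g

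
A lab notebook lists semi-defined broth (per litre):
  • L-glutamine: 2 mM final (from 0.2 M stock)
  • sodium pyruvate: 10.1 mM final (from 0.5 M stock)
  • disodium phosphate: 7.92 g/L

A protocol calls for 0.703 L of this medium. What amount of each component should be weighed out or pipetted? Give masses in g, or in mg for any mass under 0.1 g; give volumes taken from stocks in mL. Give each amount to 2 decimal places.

L-glutamine 7.03 mL; sodium pyruvate 14.20 mL; disodium phosphate 5.57 g

Scale factor relative to 1 L: 0.703.
L-glutamine: V = C2·V2/C1 = 2 mM × 703 mL ÷ 200 mM = 7.03 mL
sodium pyruvate: C1V1 = C2V2 → 10.1 mM × 703 mL ÷ 500 mM = 14.20 mL
disodium phosphate: 7.92 g/L × 0.703 L = 5.57 g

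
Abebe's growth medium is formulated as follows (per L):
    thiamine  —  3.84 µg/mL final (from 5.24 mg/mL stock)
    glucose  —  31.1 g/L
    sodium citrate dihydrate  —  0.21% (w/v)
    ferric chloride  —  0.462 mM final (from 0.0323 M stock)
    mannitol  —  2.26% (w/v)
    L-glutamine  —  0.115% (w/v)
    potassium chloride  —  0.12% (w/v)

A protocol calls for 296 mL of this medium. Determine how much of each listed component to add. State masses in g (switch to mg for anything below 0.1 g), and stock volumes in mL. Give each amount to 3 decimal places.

Scale factor relative to 1 L: 0.296.
thiamine: V = C2·V2/C1 = 3.84 µg/mL × 296 mL ÷ 5240 µg/mL = 0.217 mL
glucose: 31.1 g/L × 0.296 L = 9.206 g
sodium citrate dihydrate: 0.21% w/v = 2.1 g/L → 2.1 × 0.296 L = 0.622 g
ferric chloride: V = C2·V2/C1 = 0.462 mM × 296 mL ÷ 32.3 mM = 4.234 mL
mannitol: 2.26% w/v = 22.6 g/L → 22.6 × 0.296 L = 6.690 g
L-glutamine: 0.115% w/v = 1.15 g/L → 1.15 × 0.296 L = 0.340 g
potassium chloride: 0.12% w/v = 1.2 g/L → 1.2 × 0.296 L = 0.355 g

thiamine 0.217 mL; glucose 9.206 g; sodium citrate dihydrate 0.622 g; ferric chloride 4.234 mL; mannitol 6.690 g; L-glutamine 0.340 g; potassium chloride 0.355 g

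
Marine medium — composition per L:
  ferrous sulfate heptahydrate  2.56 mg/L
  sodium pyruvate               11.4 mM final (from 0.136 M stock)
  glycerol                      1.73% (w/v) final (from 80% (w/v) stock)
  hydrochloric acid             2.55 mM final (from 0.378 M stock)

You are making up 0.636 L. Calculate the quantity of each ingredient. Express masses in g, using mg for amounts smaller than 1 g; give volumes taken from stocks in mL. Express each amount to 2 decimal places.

Working volume: 0.636 L.
ferrous sulfate heptahydrate: 2.56 mg/L × 0.636 L = 1.63 mg
sodium pyruvate: dilute stock: 11.4 mM × 636 mL ÷ 136 mM = 53.31 mL
glycerol: dilute stock: 1.73% ÷ 80% × 636 mL = 13.75 mL
hydrochloric acid: V = C2·V2/C1 = 2.55 mM × 636 mL ÷ 378 mM = 4.29 mL

ferrous sulfate heptahydrate 1.63 mg; sodium pyruvate 53.31 mL; glycerol 13.75 mL; hydrochloric acid 4.29 mL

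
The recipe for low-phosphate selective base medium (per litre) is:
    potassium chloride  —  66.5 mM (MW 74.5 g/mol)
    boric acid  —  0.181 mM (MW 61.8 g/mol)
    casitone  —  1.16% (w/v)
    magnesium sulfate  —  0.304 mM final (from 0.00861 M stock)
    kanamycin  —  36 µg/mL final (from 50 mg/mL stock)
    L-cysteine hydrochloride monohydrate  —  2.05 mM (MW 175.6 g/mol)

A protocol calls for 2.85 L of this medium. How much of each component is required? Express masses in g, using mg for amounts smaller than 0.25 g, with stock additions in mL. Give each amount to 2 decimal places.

Working volume: 2.85 L.
potassium chloride: 66.5 mmol/L × 74.5 g/mol × 2.85 L ÷ 1000 = 14.12 g
boric acid: 0.181 mmol/L × 61.8 mg/mmol × 2.85 L = 31.88 mg
casitone: 1.16% w/v = 11.6 g/L → 11.6 × 2.85 L = 33.06 g
magnesium sulfate: C1V1 = C2V2 → 0.304 mM × 2850 mL ÷ 8.61 mM = 100.63 mL
kanamycin: C1V1 = C2V2 → 36 µg/mL × 2850 mL ÷ 50000 µg/mL = 2.05 mL
L-cysteine hydrochloride monohydrate: 2.05 mmol/L × 175.6 g/mol × 2.85 L ÷ 1000 = 1.03 g

potassium chloride 14.12 g; boric acid 31.88 mg; casitone 33.06 g; magnesium sulfate 100.63 mL; kanamycin 2.05 mL; L-cysteine hydrochloride monohydrate 1.03 g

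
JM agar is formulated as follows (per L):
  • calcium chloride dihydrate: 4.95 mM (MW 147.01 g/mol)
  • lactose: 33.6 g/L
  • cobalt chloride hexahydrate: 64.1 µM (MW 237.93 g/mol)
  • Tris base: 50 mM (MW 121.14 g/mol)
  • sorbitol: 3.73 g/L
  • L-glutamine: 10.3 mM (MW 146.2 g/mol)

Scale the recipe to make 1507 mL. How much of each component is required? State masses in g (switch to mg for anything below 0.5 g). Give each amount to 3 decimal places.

calcium chloride dihydrate 1.097 g; lactose 50.635 g; cobalt chloride hexahydrate 22.984 mg; Tris base 9.128 g; sorbitol 5.621 g; L-glutamine 2.269 g

Target volume = 1507 mL = 1.507 L.
calcium chloride dihydrate: 4.95 mmol/L × 147.01 g/mol × 1.507 L ÷ 1000 = 1.097 g
lactose: 33.6 g/L × 1.507 L = 50.635 g
cobalt chloride hexahydrate: 64.1 µmol/L × 237.93 g/mol × 1.507 L ÷ 1000 = 22.984 mg
Tris base: 50 mmol/L × 121.14 g/mol × 1.507 L ÷ 1000 = 9.128 g
sorbitol: 3.73 g/L × 1.507 L = 5.621 g
L-glutamine: 10.3 mmol/L × 146.2 g/mol × 1.507 L ÷ 1000 = 2.269 g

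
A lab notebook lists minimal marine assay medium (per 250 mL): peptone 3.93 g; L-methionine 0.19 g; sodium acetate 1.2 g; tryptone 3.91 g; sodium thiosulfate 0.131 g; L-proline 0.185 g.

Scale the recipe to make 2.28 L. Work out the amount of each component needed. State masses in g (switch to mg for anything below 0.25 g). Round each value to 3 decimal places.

peptone 35.842 g; L-methionine 1.733 g; sodium acetate 10.944 g; tryptone 35.659 g; sodium thiosulfate 1.195 g; L-proline 1.687 g

Ratio of target to recipe volume: 2280 / 250 = 9.12.
peptone: 3.93 g × (2280 mL / 250 mL) = 35.842 g
L-methionine: 0.19 g × (2280 mL / 250 mL) = 1.733 g
sodium acetate: 1.2 g × (2280 mL / 250 mL) = 10.944 g
tryptone: 3.91 g × (2280 mL / 250 mL) = 35.659 g
sodium thiosulfate: 0.131 g × (2280 mL / 250 mL) = 1.195 g
L-proline: 0.185 g × (2280 mL / 250 mL) = 1.687 g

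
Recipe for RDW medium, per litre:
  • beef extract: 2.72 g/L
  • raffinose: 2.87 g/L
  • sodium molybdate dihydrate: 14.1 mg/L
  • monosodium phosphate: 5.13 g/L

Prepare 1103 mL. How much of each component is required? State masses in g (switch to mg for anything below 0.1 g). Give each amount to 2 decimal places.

beef extract 3.00 g; raffinose 3.17 g; sodium molybdate dihydrate 15.55 mg; monosodium phosphate 5.66 g

Scale factor relative to 1 L: 1.103.
beef extract: 2.72 g/L × 1.103 L = 3.00 g
raffinose: 2.87 g/L × 1.103 L = 3.17 g
sodium molybdate dihydrate: 14.1 mg/L × 1.103 L = 15.55 mg
monosodium phosphate: 5.13 g/L × 1.103 L = 5.66 g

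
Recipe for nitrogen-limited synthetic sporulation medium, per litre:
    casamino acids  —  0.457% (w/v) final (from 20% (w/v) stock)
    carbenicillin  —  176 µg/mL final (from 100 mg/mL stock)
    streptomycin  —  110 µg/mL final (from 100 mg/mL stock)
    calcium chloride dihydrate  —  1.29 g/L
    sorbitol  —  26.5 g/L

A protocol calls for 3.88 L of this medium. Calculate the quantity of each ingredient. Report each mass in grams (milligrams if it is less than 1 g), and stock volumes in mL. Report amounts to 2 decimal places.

Scale factor relative to 1 L: 3.88.
casamino acids: C1V1 = C2V2 → 0.457% ÷ 20% × 3880 mL = 88.66 mL
carbenicillin: dilute stock: 176 µg/mL × 3880 mL ÷ 100000 µg/mL = 6.83 mL
streptomycin: V = C2·V2/C1 = 110 µg/mL × 3880 mL ÷ 100000 µg/mL = 4.27 mL
calcium chloride dihydrate: 1.29 g/L × 3.88 L = 5.01 g
sorbitol: 26.5 g/L × 3.88 L = 102.82 g

casamino acids 88.66 mL; carbenicillin 6.83 mL; streptomycin 4.27 mL; calcium chloride dihydrate 5.01 g; sorbitol 102.82 g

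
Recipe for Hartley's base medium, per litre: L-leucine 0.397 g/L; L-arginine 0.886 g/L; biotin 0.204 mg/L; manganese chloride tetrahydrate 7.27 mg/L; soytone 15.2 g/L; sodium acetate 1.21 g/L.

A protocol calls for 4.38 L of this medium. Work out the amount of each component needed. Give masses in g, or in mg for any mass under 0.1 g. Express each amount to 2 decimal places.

L-leucine 1.74 g; L-arginine 3.88 g; biotin 0.89 mg; manganese chloride tetrahydrate 31.84 mg; soytone 66.58 g; sodium acetate 5.30 g

Scale factor relative to 1 L: 4.38.
L-leucine: 0.397 g/L × 4.38 L = 1.74 g
L-arginine: 0.886 g/L × 4.38 L = 3.88 g
biotin: 0.204 mg/L × 4.38 L = 0.89 mg
manganese chloride tetrahydrate: 7.27 mg/L × 4.38 L = 31.84 mg
soytone: 15.2 g/L × 4.38 L = 66.58 g
sodium acetate: 1.21 g/L × 4.38 L = 5.30 g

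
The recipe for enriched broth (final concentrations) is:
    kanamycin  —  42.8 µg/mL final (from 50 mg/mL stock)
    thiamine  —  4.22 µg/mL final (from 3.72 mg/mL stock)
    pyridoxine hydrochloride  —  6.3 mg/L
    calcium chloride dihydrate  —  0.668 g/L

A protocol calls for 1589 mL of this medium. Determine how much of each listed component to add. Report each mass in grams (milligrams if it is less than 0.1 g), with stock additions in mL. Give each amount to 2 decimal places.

kanamycin 1.36 mL; thiamine 1.80 mL; pyridoxine hydrochloride 10.01 mg; calcium chloride dihydrate 1.06 g

Scale factor relative to 1 L: 1.589.
kanamycin: dilute stock: 42.8 µg/mL × 1589 mL ÷ 50000 µg/mL = 1.36 mL
thiamine: V = C2·V2/C1 = 4.22 µg/mL × 1589 mL ÷ 3720 µg/mL = 1.80 mL
pyridoxine hydrochloride: 6.3 mg/L × 1.589 L = 10.01 mg
calcium chloride dihydrate: 0.668 g/L × 1.589 L = 1.06 g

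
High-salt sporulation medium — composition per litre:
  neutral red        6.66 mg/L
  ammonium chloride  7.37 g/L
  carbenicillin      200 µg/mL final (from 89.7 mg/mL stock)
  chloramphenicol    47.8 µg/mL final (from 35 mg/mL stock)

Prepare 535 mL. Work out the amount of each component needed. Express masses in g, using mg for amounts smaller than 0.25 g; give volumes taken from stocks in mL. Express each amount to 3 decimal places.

neutral red 3.563 mg; ammonium chloride 3.943 g; carbenicillin 1.193 mL; chloramphenicol 0.731 mL

Scale factor relative to 1 L: 0.535.
neutral red: 6.66 mg/L × 0.535 L = 3.563 mg
ammonium chloride: 7.37 g/L × 0.535 L = 3.943 g
carbenicillin: V = C2·V2/C1 = 200 µg/mL × 535 mL ÷ 89700 µg/mL = 1.193 mL
chloramphenicol: V = C2·V2/C1 = 47.8 µg/mL × 535 mL ÷ 35000 µg/mL = 0.731 mL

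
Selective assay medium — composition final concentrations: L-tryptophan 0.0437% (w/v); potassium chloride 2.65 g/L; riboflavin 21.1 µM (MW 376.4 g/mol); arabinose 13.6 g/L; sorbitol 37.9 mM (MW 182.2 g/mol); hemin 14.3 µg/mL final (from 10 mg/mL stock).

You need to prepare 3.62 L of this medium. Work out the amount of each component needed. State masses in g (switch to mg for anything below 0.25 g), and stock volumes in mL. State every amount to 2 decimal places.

Working volume: 3.62 L.
L-tryptophan: 0.0437 g per 100 mL × 3620 mL ÷ 100 = 1.58 g
potassium chloride: 2.65 g/L × 3.62 L = 9.59 g
riboflavin: 21.1 µmol/L × 376.4 g/mol × 3.62 L ÷ 1000 = 28.75 mg
arabinose: 13.6 g/L × 3.62 L = 49.23 g
sorbitol: 37.9 mmol/L × 182.2 g/mol × 3.62 L ÷ 1000 = 25.00 g
hemin: dilute stock: 14.3 µg/mL × 3620 mL ÷ 10000 µg/mL = 5.18 mL

L-tryptophan 1.58 g; potassium chloride 9.59 g; riboflavin 28.75 mg; arabinose 49.23 g; sorbitol 25.00 g; hemin 5.18 mL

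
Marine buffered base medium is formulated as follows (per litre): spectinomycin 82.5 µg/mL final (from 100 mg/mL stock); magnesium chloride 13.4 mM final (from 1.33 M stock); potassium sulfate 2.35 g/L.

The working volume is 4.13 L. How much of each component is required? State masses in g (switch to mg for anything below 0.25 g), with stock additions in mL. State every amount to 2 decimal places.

spectinomycin 3.41 mL; magnesium chloride 41.61 mL; potassium sulfate 9.71 g

Scale factor relative to 1 L: 4.13.
spectinomycin: C1V1 = C2V2 → 82.5 µg/mL × 4130 mL ÷ 100000 µg/mL = 3.41 mL
magnesium chloride: V = C2·V2/C1 = 13.4 mM × 4130 mL ÷ 1330 mM = 41.61 mL
potassium sulfate: 2.35 g/L × 4.13 L = 9.71 g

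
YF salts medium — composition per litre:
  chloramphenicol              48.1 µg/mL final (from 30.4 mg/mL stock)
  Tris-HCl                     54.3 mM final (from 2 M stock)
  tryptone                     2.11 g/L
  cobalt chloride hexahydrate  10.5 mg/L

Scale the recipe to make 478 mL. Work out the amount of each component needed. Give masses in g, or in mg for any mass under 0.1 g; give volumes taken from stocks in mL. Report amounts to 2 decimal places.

Working volume: 478 mL = 0.478 L.
chloramphenicol: C1V1 = C2V2 → 48.1 µg/mL × 478 mL ÷ 30400 µg/mL = 0.76 mL
Tris-HCl: C1V1 = C2V2 → 54.3 mM × 478 mL ÷ 2000 mM = 12.98 mL
tryptone: 2.11 g/L × 0.478 L = 1.01 g
cobalt chloride hexahydrate: 10.5 mg/L × 0.478 L = 5.02 mg

chloramphenicol 0.76 mL; Tris-HCl 12.98 mL; tryptone 1.01 g; cobalt chloride hexahydrate 5.02 mg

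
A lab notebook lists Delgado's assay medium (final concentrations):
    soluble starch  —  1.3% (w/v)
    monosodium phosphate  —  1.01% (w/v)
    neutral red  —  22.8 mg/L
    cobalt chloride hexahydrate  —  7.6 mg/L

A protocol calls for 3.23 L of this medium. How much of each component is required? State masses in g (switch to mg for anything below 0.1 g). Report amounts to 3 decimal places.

soluble starch 41.990 g; monosodium phosphate 32.623 g; neutral red 73.644 mg; cobalt chloride hexahydrate 24.548 mg

Scale factor relative to 1 L: 3.23.
soluble starch: 1.3 g per 100 mL × 3230 mL ÷ 100 = 41.990 g
monosodium phosphate: 1.01 g per 100 mL × 3230 mL ÷ 100 = 32.623 g
neutral red: 22.8 mg/L × 3.23 L = 73.644 mg
cobalt chloride hexahydrate: 7.6 mg/L × 3.23 L = 24.548 mg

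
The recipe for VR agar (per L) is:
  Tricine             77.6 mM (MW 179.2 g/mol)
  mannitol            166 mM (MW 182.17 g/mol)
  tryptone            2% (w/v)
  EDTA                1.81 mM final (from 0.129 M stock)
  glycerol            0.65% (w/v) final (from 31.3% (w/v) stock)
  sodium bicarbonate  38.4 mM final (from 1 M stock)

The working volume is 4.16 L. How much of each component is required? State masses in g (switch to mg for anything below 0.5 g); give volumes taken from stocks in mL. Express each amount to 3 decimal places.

Scale factor relative to 1 L: 4.16.
Tricine: 77.6 mmol/L × 179.2 g/mol × 4.16 L ÷ 1000 = 57.849 g
mannitol: 166 mmol/L × 182.17 g/mol × 4.16 L ÷ 1000 = 125.799 g
tryptone: 2 g per 100 mL × 4160 mL ÷ 100 = 83.200 g
EDTA: dilute stock: 1.81 mM × 4160 mL ÷ 129 mM = 58.369 mL
glycerol: dilute stock: 0.65% ÷ 31.3% × 4160 mL = 86.390 mL
sodium bicarbonate: dilute stock: 38.4 mM × 4160 mL ÷ 1000 mM = 159.744 mL

Tricine 57.849 g; mannitol 125.799 g; tryptone 83.200 g; EDTA 58.369 mL; glycerol 86.390 mL; sodium bicarbonate 159.744 mL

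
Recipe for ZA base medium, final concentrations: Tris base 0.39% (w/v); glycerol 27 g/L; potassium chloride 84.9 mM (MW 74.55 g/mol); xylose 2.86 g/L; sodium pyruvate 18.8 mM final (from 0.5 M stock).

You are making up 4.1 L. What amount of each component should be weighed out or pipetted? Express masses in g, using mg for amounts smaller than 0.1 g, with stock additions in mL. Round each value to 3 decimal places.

Tris base 15.990 g; glycerol 110.700 g; potassium chloride 25.950 g; xylose 11.726 g; sodium pyruvate 154.160 mL

Scale factor relative to 1 L: 4.1.
Tris base: 0.39 g per 100 mL × 4100 mL ÷ 100 = 15.990 g
glycerol: 27 g/L × 4.1 L = 110.700 g
potassium chloride: 84.9 mmol/L × 74.55 g/mol × 4.1 L ÷ 1000 = 25.950 g
xylose: 2.86 g/L × 4.1 L = 11.726 g
sodium pyruvate: dilute stock: 18.8 mM × 4100 mL ÷ 500 mM = 154.160 mL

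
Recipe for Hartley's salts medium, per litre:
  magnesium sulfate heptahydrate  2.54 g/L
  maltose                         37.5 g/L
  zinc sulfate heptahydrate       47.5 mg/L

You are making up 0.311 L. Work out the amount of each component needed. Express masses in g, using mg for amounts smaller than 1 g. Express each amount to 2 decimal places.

Scale factor relative to 1 L: 0.311.
magnesium sulfate heptahydrate: 2.54 g/L × 0.311 L = 0.78994 g = 789.94 mg
maltose: 37.5 g/L × 0.311 L = 11.66 g
zinc sulfate heptahydrate: 47.5 mg/L × 0.311 L = 14.77 mg

magnesium sulfate heptahydrate 789.94 mg; maltose 11.66 g; zinc sulfate heptahydrate 14.77 mg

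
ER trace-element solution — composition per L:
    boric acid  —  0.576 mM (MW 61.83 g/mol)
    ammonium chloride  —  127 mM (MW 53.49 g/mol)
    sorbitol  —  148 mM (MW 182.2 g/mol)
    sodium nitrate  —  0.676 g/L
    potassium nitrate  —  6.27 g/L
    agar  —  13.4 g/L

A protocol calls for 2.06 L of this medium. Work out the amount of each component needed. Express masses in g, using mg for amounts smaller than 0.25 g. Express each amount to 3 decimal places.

boric acid 73.365 mg; ammonium chloride 13.994 g; sorbitol 55.549 g; sodium nitrate 1.393 g; potassium nitrate 12.916 g; agar 27.604 g

Scale factor relative to 1 L: 2.06.
boric acid: 0.576 mmol/L × 61.83 mg/mmol × 2.06 L = 73.365 mg
ammonium chloride: 127 mmol/L × 53.49 g/mol × 2.06 L ÷ 1000 = 13.994 g
sorbitol: 148 mmol/L × 182.2 g/mol × 2.06 L ÷ 1000 = 55.549 g
sodium nitrate: 0.676 g/L × 2.06 L = 1.393 g
potassium nitrate: 6.27 g/L × 2.06 L = 12.916 g
agar: 13.4 g/L × 2.06 L = 27.604 g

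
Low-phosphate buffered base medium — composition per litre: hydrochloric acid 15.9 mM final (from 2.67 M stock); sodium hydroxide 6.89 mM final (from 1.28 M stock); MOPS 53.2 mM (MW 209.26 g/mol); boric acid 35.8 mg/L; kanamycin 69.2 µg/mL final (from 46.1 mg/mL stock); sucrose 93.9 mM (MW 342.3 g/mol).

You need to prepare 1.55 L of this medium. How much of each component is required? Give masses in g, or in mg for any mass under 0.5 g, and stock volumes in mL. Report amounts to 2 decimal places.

hydrochloric acid 9.23 mL; sodium hydroxide 8.34 mL; MOPS 17.26 g; boric acid 55.49 mg; kanamycin 2.33 mL; sucrose 49.82 g

Working volume: 1.55 L.
hydrochloric acid: C1V1 = C2V2 → 15.9 mM × 1550 mL ÷ 2670 mM = 9.23 mL
sodium hydroxide: V = C2·V2/C1 = 6.89 mM × 1550 mL ÷ 1280 mM = 8.34 mL
MOPS: 53.2 mmol/L × 209.26 g/mol × 1.55 L ÷ 1000 = 17.26 g
boric acid: 35.8 mg/L × 1.55 L = 55.49 mg
kanamycin: V = C2·V2/C1 = 69.2 µg/mL × 1550 mL ÷ 46100 µg/mL = 2.33 mL
sucrose: 93.9 mmol/L × 342.3 g/mol × 1.55 L ÷ 1000 = 49.82 g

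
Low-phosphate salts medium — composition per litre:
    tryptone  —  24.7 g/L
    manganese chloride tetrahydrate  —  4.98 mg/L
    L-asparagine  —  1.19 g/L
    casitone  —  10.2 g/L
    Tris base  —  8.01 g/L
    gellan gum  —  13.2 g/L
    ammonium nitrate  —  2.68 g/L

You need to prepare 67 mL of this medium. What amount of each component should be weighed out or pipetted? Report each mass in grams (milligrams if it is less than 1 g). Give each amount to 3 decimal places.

Scale factor relative to 1 L: 0.067.
tryptone: 24.7 g/L × 0.067 L = 1.655 g
manganese chloride tetrahydrate: 4.98 mg/L × 0.067 L = 0.334 mg
L-asparagine: 1.19 g/L × 0.067 L = 0.07973 g = 79.730 mg
casitone: 10.2 g/L × 0.067 L = 0.6834 g = 683.400 mg
Tris base: 8.01 g/L × 0.067 L = 0.53667 g = 536.670 mg
gellan gum: 13.2 g/L × 0.067 L = 0.8844 g = 884.400 mg
ammonium nitrate: 2.68 g/L × 0.067 L = 0.17956 g = 179.560 mg

tryptone 1.655 g; manganese chloride tetrahydrate 0.334 mg; L-asparagine 79.730 mg; casitone 683.400 mg; Tris base 536.670 mg; gellan gum 884.400 mg; ammonium nitrate 179.560 mg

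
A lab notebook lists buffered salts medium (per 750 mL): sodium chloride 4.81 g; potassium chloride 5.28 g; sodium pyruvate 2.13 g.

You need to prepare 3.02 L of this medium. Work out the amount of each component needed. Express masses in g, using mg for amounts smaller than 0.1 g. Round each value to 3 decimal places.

Ratio of target to recipe volume: 3020 / 750 = 4.02667.
sodium chloride: 4.81 g × (3020 mL / 750 mL) = 19.368 g
potassium chloride: 5.28 g × (3020 mL / 750 mL) = 21.261 g
sodium pyruvate: 2.13 g × (3020 mL / 750 mL) = 8.577 g

sodium chloride 19.368 g; potassium chloride 21.261 g; sodium pyruvate 8.577 g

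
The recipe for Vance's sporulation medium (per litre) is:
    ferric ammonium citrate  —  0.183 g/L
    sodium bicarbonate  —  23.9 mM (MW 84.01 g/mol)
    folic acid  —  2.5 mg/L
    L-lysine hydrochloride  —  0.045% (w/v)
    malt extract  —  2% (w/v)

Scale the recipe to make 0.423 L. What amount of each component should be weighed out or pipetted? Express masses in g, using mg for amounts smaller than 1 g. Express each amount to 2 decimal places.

Working volume: 0.423 L.
ferric ammonium citrate: 0.183 g/L × 0.423 L = 0.077409 g = 77.41 mg
sodium bicarbonate: 23.9 mmol/L × 84.01 mg/mmol × 0.423 L = 849.32 mg
folic acid: 2.5 mg/L × 0.423 L = 1.06 mg
L-lysine hydrochloride: 0.045% w/v = 0.45 g/L → 0.45 × 0.423 L = 0.19035 g = 190.35 mg
malt extract: 2 g per 100 mL × 423 mL ÷ 100 = 8.46 g

ferric ammonium citrate 77.41 mg; sodium bicarbonate 849.32 mg; folic acid 1.06 mg; L-lysine hydrochloride 190.35 mg; malt extract 8.46 g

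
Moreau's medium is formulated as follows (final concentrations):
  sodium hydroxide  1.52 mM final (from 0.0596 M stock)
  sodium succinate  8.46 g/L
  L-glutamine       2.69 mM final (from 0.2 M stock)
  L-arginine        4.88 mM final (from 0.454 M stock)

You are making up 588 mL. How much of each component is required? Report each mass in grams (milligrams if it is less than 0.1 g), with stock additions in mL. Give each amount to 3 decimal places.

sodium hydroxide 14.996 mL; sodium succinate 4.974 g; L-glutamine 7.909 mL; L-arginine 6.320 mL

Target volume = 588 mL = 0.588 L.
sodium hydroxide: dilute stock: 1.52 mM × 588 mL ÷ 59.6 mM = 14.996 mL
sodium succinate: 8.46 g/L × 0.588 L = 4.974 g
L-glutamine: dilute stock: 2.69 mM × 588 mL ÷ 200 mM = 7.909 mL
L-arginine: V = C2·V2/C1 = 4.88 mM × 588 mL ÷ 454 mM = 6.320 mL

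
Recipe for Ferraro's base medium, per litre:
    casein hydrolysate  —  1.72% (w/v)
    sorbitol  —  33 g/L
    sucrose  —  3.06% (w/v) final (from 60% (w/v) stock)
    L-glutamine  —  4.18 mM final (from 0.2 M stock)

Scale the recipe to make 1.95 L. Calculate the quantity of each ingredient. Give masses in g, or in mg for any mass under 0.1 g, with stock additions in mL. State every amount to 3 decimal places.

Working volume: 1.95 L.
casein hydrolysate: 1.72 g per 100 mL × 1950 mL ÷ 100 = 33.540 g
sorbitol: 33 g/L × 1.95 L = 64.350 g
sucrose: V = C2·V2/C1 = 3.06% ÷ 60% × 1950 mL = 99.450 mL
L-glutamine: V = C2·V2/C1 = 4.18 mM × 1950 mL ÷ 200 mM = 40.755 mL

casein hydrolysate 33.540 g; sorbitol 64.350 g; sucrose 99.450 mL; L-glutamine 40.755 mL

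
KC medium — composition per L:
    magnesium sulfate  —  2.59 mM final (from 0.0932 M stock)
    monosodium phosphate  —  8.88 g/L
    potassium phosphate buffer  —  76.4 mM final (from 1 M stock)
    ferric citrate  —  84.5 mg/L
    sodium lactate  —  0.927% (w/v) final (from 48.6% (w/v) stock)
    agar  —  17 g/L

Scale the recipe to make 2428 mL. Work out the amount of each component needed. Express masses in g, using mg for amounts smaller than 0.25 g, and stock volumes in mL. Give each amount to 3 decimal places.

Target volume = 2428 mL = 2.428 L.
magnesium sulfate: C1V1 = C2V2 → 2.59 mM × 2428 mL ÷ 93.2 mM = 67.473 mL
monosodium phosphate: 8.88 g/L × 2.428 L = 21.561 g
potassium phosphate buffer: C1V1 = C2V2 → 76.4 mM × 2428 mL ÷ 1000 mM = 185.499 mL
ferric citrate: 84.5 mg/L × 2.428 L = 205.166 mg
sodium lactate: C1V1 = C2V2 → 0.927% ÷ 48.6% × 2428 mL = 46.312 mL
agar: 17 g/L × 2.428 L = 41.276 g

magnesium sulfate 67.473 mL; monosodium phosphate 21.561 g; potassium phosphate buffer 185.499 mL; ferric citrate 205.166 mg; sodium lactate 46.312 mL; agar 41.276 g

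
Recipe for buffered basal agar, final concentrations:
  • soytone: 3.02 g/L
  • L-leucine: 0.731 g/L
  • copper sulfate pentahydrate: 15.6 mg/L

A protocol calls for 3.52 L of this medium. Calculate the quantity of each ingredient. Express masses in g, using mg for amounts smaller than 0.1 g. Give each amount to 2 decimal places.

Working volume: 3.52 L.
soytone: 3.02 g/L × 3.52 L = 10.63 g
L-leucine: 0.731 g/L × 3.52 L = 2.57 g
copper sulfate pentahydrate: 15.6 mg/L × 3.52 L = 54.91 mg

soytone 10.63 g; L-leucine 2.57 g; copper sulfate pentahydrate 54.91 mg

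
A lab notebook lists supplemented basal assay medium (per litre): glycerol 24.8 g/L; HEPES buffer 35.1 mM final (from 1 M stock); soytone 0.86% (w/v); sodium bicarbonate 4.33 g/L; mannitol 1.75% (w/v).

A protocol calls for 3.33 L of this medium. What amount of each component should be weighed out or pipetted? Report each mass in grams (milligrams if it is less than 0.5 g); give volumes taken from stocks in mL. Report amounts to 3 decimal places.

glycerol 82.584 g; HEPES buffer 116.883 mL; soytone 28.638 g; sodium bicarbonate 14.419 g; mannitol 58.275 g

Working volume: 3.33 L.
glycerol: 24.8 g/L × 3.33 L = 82.584 g
HEPES buffer: C1V1 = C2V2 → 35.1 mM × 3330 mL ÷ 1000 mM = 116.883 mL
soytone: 0.86 g per 100 mL × 3330 mL ÷ 100 = 28.638 g
sodium bicarbonate: 4.33 g/L × 3.33 L = 14.419 g
mannitol: 1.75% w/v = 17.5 g/L → 17.5 × 3.33 L = 58.275 g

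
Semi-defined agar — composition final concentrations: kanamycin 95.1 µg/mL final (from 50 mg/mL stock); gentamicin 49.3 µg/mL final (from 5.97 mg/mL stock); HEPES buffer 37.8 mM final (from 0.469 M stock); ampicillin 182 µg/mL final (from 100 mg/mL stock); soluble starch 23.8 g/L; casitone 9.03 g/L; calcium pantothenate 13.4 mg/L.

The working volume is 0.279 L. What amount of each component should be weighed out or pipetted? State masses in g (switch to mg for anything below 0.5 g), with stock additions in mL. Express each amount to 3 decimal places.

Working volume: 0.279 L.
kanamycin: C1V1 = C2V2 → 95.1 µg/mL × 279 mL ÷ 50000 µg/mL = 0.531 mL
gentamicin: C1V1 = C2V2 → 49.3 µg/mL × 279 mL ÷ 5970 µg/mL = 2.304 mL
HEPES buffer: dilute stock: 37.8 mM × 279 mL ÷ 469 mM = 22.487 mL
ampicillin: C1V1 = C2V2 → 182 µg/mL × 279 mL ÷ 100000 µg/mL = 0.508 mL
soluble starch: 23.8 g/L × 0.279 L = 6.640 g
casitone: 9.03 g/L × 0.279 L = 2.519 g
calcium pantothenate: 13.4 mg/L × 0.279 L = 3.739 mg

kanamycin 0.531 mL; gentamicin 2.304 mL; HEPES buffer 22.487 mL; ampicillin 0.508 mL; soluble starch 6.640 g; casitone 2.519 g; calcium pantothenate 3.739 mg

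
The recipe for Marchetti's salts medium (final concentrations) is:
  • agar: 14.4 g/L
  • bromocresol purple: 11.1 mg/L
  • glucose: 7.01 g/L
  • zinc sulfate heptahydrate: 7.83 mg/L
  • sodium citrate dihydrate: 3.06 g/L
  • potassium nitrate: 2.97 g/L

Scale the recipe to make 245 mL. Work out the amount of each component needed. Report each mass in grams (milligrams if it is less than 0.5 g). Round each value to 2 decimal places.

Scale factor relative to 1 L: 0.245.
agar: 14.4 g/L × 0.245 L = 3.53 g
bromocresol purple: 11.1 mg/L × 0.245 L = 2.72 mg
glucose: 7.01 g/L × 0.245 L = 1.72 g
zinc sulfate heptahydrate: 7.83 mg/L × 0.245 L = 1.92 mg
sodium citrate dihydrate: 3.06 g/L × 0.245 L = 0.75 g
potassium nitrate: 2.97 g/L × 0.245 L = 0.73 g

agar 3.53 g; bromocresol purple 2.72 mg; glucose 1.72 g; zinc sulfate heptahydrate 1.92 mg; sodium citrate dihydrate 0.75 g; potassium nitrate 0.73 g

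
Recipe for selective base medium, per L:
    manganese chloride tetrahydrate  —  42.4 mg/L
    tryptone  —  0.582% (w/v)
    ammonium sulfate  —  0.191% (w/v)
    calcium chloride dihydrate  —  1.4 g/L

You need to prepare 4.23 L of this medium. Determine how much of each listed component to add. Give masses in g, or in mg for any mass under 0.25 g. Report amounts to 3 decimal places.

Working volume: 4.23 L.
manganese chloride tetrahydrate: 42.4 mg/L × 4.23 L = 179.352 mg
tryptone: 0.582% w/v = 5.82 g/L → 5.82 × 4.23 L = 24.619 g
ammonium sulfate: 0.191 g per 100 mL × 4230 mL ÷ 100 = 8.079 g
calcium chloride dihydrate: 1.4 g/L × 4.23 L = 5.922 g

manganese chloride tetrahydrate 179.352 mg; tryptone 24.619 g; ammonium sulfate 8.079 g; calcium chloride dihydrate 5.922 g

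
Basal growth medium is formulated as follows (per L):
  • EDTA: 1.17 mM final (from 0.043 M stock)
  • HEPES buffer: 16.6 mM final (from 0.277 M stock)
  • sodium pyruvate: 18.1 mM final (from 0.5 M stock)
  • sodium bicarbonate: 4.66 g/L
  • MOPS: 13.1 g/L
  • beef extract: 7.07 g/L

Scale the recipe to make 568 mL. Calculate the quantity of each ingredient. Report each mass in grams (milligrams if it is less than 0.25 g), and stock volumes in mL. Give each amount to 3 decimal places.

EDTA 15.455 mL; HEPES buffer 34.039 mL; sodium pyruvate 20.562 mL; sodium bicarbonate 2.647 g; MOPS 7.441 g; beef extract 4.016 g

Target volume = 568 mL = 0.568 L.
EDTA: V = C2·V2/C1 = 1.17 mM × 568 mL ÷ 43 mM = 15.455 mL
HEPES buffer: dilute stock: 16.6 mM × 568 mL ÷ 277 mM = 34.039 mL
sodium pyruvate: C1V1 = C2V2 → 18.1 mM × 568 mL ÷ 500 mM = 20.562 mL
sodium bicarbonate: 4.66 g/L × 0.568 L = 2.647 g
MOPS: 13.1 g/L × 0.568 L = 7.441 g
beef extract: 7.07 g/L × 0.568 L = 4.016 g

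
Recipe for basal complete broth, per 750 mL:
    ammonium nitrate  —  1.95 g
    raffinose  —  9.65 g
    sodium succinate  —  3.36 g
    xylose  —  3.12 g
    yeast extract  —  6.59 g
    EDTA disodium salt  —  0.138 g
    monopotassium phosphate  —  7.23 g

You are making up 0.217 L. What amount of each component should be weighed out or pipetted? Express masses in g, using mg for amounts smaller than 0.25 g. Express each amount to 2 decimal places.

ammonium nitrate 0.56 g; raffinose 2.79 g; sodium succinate 0.97 g; xylose 0.90 g; yeast extract 1.91 g; EDTA disodium salt 39.93 mg; monopotassium phosphate 2.09 g

Scale factor = 217 mL / 750 mL = 0.289333.
ammonium nitrate: 1.95 g × (217 mL / 750 mL) = 0.56 g
raffinose: 9.65 g × (217 mL / 750 mL) = 2.79 g
sodium succinate: 3.36 g × (217 mL / 750 mL) = 0.97 g
xylose: 3.12 g × (217 mL / 750 mL) = 0.90 g
yeast extract: 6.59 g × (217 mL / 750 mL) = 1.91 g
EDTA disodium salt: 0.138 g × (217 mL / 750 mL) = 0.039928 g = 39.93 mg
monopotassium phosphate: 7.23 g × (217 mL / 750 mL) = 2.09 g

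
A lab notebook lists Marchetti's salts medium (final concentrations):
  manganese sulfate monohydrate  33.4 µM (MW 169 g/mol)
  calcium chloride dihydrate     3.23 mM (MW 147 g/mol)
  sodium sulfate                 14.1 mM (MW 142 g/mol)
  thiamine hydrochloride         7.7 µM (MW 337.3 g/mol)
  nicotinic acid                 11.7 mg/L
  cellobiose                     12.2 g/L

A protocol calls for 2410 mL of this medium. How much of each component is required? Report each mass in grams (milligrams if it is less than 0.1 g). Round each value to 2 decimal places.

manganese sulfate monohydrate 13.60 mg; calcium chloride dihydrate 1.14 g; sodium sulfate 4.83 g; thiamine hydrochloride 6.26 mg; nicotinic acid 28.20 mg; cellobiose 29.40 g

Working volume: 2410 mL = 2.41 L.
manganese sulfate monohydrate: 33.4 µmol/L × 169 g/mol × 2.41 L ÷ 1000 = 13.60 mg
calcium chloride dihydrate: 3.23 mmol/L × 147 g/mol × 2.41 L ÷ 1000 = 1.14 g
sodium sulfate: 14.1 mmol/L × 142 g/mol × 2.41 L ÷ 1000 = 4.83 g
thiamine hydrochloride: 7.7 µmol/L × 337.3 g/mol × 2.41 L ÷ 1000 = 6.26 mg
nicotinic acid: 11.7 mg/L × 2.41 L = 28.20 mg
cellobiose: 12.2 g/L × 2.41 L = 29.40 g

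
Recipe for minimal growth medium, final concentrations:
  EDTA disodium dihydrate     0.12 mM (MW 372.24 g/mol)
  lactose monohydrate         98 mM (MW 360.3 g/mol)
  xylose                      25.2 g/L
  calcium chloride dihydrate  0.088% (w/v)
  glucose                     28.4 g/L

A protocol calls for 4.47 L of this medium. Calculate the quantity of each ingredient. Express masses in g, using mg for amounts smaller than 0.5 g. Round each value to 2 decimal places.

Scale factor relative to 1 L: 4.47.
EDTA disodium dihydrate: 0.12 mmol/L × 372.24 mg/mmol × 4.47 L = 199.67 mg
lactose monohydrate: 98 mmol/L × 360.3 g/mol × 4.47 L ÷ 1000 = 157.83 g
xylose: 25.2 g/L × 4.47 L = 112.64 g
calcium chloride dihydrate: 0.088% w/v = 0.88 g/L → 0.88 × 4.47 L = 3.93 g
glucose: 28.4 g/L × 4.47 L = 126.95 g

EDTA disodium dihydrate 199.67 mg; lactose monohydrate 157.83 g; xylose 112.64 g; calcium chloride dihydrate 3.93 g; glucose 126.95 g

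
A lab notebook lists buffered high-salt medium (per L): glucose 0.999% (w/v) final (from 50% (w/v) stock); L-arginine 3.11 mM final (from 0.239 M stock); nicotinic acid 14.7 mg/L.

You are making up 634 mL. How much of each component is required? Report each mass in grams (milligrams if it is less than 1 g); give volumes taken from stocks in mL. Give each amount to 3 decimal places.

Target volume = 634 mL = 0.634 L.
glucose: C1V1 = C2V2 → 0.999% ÷ 50% × 634 mL = 12.667 mL
L-arginine: C1V1 = C2V2 → 3.11 mM × 634 mL ÷ 239 mM = 8.250 mL
nicotinic acid: 14.7 mg/L × 0.634 L = 9.320 mg

glucose 12.667 mL; L-arginine 8.250 mL; nicotinic acid 9.320 mg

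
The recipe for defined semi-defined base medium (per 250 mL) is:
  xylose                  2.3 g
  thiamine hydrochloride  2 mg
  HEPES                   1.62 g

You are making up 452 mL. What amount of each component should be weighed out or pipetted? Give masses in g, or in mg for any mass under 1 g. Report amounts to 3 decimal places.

Scale factor = 452 mL / 250 mL = 1.808.
xylose: 2.3 g × (452 mL / 250 mL) = 4.158 g
thiamine hydrochloride: 2 mg × (452 mL / 250 mL) = 3.616 mg
HEPES: 1.62 g × (452 mL / 250 mL) = 2.929 g

xylose 4.158 g; thiamine hydrochloride 3.616 mg; HEPES 2.929 g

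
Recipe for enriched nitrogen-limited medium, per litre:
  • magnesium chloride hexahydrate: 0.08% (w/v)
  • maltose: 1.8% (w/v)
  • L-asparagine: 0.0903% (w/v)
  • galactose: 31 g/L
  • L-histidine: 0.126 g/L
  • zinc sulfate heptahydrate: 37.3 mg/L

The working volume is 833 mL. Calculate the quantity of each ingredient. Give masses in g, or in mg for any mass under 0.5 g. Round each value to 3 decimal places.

Scale factor relative to 1 L: 0.833.
magnesium chloride hexahydrate: 0.08% w/v = 0.8 g/L → 0.8 × 0.833 L = 0.666 g
maltose: 1.8% w/v = 18 g/L → 18 × 0.833 L = 14.994 g
L-asparagine: 0.0903% w/v = 0.903 g/L → 0.903 × 0.833 L = 0.752 g
galactose: 31 g/L × 0.833 L = 25.823 g
L-histidine: 0.126 g/L × 0.833 L = 0.104958 g = 104.958 mg
zinc sulfate heptahydrate: 37.3 mg/L × 0.833 L = 31.071 mg

magnesium chloride hexahydrate 0.666 g; maltose 14.994 g; L-asparagine 0.752 g; galactose 25.823 g; L-histidine 104.958 mg; zinc sulfate heptahydrate 31.071 mg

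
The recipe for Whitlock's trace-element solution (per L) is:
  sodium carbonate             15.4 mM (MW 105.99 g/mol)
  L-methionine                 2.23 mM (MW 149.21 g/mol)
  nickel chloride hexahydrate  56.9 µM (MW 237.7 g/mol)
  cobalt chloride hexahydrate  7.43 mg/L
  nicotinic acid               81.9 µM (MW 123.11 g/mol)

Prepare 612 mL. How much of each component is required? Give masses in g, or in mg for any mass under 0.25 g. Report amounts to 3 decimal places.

sodium carbonate 0.999 g; L-methionine 203.636 mg; nickel chloride hexahydrate 8.277 mg; cobalt chloride hexahydrate 4.547 mg; nicotinic acid 6.171 mg

Working volume: 612 mL = 0.612 L.
sodium carbonate: 15.4 mmol/L × 105.99 g/mol × 0.612 L ÷ 1000 = 0.999 g
L-methionine: 2.23 mmol/L × 149.21 mg/mmol × 0.612 L = 203.636 mg
nickel chloride hexahydrate: 56.9 µmol/L × 237.7 g/mol × 0.612 L ÷ 1000 = 8.277 mg
cobalt chloride hexahydrate: 7.43 mg/L × 0.612 L = 4.547 mg
nicotinic acid: 81.9 µmol/L × 123.11 g/mol × 0.612 L ÷ 1000 = 6.171 mg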